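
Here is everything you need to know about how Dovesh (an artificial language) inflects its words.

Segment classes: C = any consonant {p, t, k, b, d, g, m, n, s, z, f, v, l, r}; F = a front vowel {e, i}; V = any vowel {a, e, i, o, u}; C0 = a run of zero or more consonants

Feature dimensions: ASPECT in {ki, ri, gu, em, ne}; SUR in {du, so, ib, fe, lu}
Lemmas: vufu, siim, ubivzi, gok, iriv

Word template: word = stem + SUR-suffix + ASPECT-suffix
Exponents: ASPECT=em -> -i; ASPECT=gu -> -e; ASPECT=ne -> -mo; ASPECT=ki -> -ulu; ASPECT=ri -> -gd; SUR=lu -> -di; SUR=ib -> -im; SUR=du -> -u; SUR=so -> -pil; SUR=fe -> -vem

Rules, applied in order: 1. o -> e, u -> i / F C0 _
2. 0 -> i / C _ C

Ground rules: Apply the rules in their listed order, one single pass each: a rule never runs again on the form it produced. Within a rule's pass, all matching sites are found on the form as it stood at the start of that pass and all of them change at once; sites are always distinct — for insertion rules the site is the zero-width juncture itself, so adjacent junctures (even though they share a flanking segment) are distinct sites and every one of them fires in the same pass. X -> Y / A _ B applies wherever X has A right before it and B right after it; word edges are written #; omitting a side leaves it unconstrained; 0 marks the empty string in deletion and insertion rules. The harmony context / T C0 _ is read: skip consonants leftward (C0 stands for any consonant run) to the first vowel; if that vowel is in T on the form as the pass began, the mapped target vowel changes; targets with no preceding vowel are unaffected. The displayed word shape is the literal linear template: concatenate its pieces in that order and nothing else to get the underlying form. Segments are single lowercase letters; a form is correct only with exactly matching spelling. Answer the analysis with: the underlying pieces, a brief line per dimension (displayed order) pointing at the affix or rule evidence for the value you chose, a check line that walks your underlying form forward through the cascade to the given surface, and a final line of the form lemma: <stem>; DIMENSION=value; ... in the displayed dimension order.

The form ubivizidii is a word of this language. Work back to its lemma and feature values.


underlying: ubivzi-di-i
ASPECT=em - signalled by the affix -i
SUR=lu - signalled by the affix -di
check: ubivzidii -> ubivzidii -> ubivizidii
lemma: ubivzi; ASPECT=em; SUR=lu


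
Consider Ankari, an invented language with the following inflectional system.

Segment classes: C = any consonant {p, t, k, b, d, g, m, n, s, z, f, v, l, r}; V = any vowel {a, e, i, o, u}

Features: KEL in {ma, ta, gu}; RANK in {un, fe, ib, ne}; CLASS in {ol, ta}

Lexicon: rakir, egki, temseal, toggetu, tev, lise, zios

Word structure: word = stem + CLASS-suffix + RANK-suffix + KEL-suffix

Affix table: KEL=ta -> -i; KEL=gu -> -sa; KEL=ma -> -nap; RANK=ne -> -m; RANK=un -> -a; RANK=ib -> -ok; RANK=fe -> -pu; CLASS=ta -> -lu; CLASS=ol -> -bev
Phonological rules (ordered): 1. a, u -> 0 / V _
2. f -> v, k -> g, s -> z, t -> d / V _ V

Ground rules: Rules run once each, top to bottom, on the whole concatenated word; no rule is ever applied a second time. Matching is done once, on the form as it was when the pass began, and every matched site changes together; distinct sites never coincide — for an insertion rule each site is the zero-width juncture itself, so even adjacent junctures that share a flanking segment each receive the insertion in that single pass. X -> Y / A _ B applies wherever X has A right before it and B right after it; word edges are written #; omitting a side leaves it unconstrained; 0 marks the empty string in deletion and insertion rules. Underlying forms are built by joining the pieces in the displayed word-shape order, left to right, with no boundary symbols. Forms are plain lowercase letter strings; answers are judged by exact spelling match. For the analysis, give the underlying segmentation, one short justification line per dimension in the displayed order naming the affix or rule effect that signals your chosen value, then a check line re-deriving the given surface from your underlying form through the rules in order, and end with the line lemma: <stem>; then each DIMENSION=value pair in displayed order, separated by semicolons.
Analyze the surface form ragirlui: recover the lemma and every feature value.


underlying: rakir-lu-a-i
KEL=ta - signalled by the affix -i
RANK=un - signalled by the affix -a
CLASS=ta - signalled by the affix -lu
check: rakirluai -> rakirlui -> ragirlui
lemma: rakir; KEL=ta; RANK=un; CLASS=ta


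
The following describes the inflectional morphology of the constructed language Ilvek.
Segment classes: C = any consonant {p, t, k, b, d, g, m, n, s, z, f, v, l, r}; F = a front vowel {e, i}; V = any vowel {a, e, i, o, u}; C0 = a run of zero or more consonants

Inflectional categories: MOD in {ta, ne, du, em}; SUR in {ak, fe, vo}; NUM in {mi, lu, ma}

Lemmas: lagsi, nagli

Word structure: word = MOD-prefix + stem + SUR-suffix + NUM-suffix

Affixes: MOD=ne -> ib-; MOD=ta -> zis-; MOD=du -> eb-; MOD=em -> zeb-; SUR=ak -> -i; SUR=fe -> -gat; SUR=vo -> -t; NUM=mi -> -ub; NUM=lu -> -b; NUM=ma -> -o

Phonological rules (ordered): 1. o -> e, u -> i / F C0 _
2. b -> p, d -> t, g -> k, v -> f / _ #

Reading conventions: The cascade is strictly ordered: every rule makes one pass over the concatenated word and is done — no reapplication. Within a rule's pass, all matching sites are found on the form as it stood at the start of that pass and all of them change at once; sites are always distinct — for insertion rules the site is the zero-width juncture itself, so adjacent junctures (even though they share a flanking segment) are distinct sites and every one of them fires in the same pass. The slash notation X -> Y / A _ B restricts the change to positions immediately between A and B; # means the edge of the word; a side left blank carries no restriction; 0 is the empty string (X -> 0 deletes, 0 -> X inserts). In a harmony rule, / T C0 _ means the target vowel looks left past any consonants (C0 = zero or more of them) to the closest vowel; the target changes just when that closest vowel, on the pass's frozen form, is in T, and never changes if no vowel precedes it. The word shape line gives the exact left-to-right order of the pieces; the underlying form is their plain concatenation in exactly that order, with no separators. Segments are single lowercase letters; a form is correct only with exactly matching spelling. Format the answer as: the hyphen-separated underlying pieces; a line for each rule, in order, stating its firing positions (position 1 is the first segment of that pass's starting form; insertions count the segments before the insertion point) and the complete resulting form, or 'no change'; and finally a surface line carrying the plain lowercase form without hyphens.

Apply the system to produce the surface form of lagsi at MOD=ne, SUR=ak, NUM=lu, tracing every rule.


underlying: ib-lagsi-i-b
1. o -> e, u -> i / F C0 _: no change
2. b -> p, d -> t, g -> k, v -> f / _ #: fires at position(s) 9: iblagsiip
surface: iblagsiip


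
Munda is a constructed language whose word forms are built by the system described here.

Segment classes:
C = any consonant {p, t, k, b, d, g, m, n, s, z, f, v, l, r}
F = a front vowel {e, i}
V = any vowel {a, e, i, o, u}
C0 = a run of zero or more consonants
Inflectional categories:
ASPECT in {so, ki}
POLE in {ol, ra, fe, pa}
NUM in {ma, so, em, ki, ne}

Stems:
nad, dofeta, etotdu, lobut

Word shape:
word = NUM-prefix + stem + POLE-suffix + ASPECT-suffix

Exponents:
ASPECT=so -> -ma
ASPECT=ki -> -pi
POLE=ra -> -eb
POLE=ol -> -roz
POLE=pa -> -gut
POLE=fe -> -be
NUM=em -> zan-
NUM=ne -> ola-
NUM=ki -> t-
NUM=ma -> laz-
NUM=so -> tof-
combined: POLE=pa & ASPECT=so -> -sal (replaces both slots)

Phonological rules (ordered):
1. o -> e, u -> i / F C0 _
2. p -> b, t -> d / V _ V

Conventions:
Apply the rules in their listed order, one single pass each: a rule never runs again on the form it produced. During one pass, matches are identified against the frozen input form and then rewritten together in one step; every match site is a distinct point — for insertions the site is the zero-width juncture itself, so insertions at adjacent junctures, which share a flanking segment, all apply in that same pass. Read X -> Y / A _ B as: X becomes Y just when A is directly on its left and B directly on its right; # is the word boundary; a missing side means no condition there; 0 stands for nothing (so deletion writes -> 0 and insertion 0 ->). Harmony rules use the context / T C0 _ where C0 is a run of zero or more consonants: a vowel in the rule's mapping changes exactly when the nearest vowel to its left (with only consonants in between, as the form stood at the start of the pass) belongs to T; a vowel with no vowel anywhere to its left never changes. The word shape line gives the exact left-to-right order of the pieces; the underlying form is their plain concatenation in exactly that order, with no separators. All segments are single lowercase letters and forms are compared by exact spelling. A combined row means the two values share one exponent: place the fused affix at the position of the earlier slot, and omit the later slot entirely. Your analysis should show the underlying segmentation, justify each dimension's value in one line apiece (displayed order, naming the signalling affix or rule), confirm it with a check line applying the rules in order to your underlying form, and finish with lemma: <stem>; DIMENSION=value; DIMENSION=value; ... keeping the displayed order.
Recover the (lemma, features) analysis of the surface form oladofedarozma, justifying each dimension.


underlying: ola-dofeta-roz-ma
ASPECT=so - signalled by the affix -ma
POLE=ol - signalled by the affix -roz
NUM=ne - signalled by the affix ola-
check: oladofetarozma -> oladofetarozma -> oladofedarozma
lemma: dofeta; ASPECT=so; POLE=ol; NUM=ne


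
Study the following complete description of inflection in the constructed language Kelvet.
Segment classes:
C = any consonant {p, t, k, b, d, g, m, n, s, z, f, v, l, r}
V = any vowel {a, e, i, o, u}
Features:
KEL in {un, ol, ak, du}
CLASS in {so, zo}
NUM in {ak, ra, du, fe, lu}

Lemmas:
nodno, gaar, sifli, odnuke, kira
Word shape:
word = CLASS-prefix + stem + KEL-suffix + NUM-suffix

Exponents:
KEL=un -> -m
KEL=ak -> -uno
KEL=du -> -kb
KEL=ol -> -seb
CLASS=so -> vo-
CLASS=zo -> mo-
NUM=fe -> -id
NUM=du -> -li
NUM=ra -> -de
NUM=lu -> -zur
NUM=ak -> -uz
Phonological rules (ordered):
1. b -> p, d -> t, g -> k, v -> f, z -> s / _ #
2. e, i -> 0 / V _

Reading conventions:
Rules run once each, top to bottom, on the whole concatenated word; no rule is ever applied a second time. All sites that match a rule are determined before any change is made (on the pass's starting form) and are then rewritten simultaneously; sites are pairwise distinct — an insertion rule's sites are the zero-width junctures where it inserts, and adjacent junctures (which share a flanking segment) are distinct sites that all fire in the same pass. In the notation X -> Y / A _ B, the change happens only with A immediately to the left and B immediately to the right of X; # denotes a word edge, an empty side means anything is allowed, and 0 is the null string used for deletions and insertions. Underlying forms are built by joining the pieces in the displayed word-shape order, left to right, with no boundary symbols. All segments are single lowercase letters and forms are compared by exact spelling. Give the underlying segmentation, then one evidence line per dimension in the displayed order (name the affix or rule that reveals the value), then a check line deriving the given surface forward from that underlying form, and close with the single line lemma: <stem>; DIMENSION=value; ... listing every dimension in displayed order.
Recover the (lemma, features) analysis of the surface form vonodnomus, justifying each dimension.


underlying: vo-nodno-m-uz
KEL=un - signalled by the affix -m
CLASS=so - signalled by the affix vo-
NUM=ak - signalled by the affix -uz
check: vonodnomuz -> vonodnomus -> vonodnomus
lemma: nodno; KEL=un; CLASS=so; NUM=ak


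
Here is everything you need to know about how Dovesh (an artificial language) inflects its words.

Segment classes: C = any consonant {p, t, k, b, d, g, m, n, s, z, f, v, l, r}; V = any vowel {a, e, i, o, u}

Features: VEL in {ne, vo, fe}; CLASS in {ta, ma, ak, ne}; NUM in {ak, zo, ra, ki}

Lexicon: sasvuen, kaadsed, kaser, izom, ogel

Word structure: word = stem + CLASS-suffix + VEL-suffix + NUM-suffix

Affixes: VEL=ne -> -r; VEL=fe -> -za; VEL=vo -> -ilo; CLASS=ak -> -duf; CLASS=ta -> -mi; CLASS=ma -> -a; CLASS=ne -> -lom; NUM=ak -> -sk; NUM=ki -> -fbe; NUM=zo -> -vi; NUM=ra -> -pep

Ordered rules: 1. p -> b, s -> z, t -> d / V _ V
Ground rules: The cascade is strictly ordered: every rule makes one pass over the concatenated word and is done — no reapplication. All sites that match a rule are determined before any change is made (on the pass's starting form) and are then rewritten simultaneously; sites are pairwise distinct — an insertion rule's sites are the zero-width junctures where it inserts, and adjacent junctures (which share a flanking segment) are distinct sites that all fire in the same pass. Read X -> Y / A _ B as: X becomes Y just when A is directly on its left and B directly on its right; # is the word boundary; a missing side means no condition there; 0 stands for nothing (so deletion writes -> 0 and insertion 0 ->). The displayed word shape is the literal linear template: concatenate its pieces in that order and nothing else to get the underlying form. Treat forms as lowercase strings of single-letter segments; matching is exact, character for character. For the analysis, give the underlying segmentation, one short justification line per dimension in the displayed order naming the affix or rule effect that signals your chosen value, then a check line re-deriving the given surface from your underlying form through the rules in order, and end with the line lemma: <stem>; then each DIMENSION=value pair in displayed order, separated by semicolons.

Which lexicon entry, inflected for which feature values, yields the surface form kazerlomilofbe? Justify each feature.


underlying: kaser-lom-ilo-fbe
VEL=vo - signalled by the affix -ilo
CLASS=ne - signalled by the affix -lom
NUM=ki - signalled by the affix -fbe
check: kaserlomilofbe -> kazerlomilofbe
lemma: kaser; VEL=vo; CLASS=ne; NUM=ki


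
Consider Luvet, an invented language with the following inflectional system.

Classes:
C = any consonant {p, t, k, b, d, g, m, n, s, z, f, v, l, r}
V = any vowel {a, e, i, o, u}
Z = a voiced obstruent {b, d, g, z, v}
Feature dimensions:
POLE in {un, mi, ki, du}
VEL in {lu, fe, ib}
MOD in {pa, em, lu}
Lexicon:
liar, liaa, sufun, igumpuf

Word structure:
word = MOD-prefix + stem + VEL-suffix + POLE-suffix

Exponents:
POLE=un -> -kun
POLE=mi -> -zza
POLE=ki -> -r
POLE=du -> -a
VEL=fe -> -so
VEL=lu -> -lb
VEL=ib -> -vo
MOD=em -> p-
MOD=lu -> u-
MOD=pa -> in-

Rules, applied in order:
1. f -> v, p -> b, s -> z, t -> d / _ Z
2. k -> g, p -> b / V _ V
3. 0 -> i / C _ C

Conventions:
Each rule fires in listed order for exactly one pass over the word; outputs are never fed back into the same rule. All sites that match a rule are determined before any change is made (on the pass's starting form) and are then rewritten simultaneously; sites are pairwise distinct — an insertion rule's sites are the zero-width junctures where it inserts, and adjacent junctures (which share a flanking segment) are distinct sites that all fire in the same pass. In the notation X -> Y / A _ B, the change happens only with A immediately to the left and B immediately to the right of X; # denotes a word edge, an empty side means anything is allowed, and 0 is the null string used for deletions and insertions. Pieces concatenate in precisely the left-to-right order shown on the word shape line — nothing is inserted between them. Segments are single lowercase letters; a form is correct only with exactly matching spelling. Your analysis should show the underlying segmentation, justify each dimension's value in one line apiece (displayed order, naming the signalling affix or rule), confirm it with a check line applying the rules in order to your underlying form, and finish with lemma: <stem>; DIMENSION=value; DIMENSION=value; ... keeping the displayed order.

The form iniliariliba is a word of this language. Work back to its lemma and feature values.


underlying: in-liar-lb-a
POLE=du - signalled by the affix -a
VEL=lu - signalled by the affix -lb
MOD=pa - signalled by the affix in-
check: inliarlba -> inliarlba -> inliarlba -> iniliariliba
lemma: liar; POLE=du; VEL=lu; MOD=pa


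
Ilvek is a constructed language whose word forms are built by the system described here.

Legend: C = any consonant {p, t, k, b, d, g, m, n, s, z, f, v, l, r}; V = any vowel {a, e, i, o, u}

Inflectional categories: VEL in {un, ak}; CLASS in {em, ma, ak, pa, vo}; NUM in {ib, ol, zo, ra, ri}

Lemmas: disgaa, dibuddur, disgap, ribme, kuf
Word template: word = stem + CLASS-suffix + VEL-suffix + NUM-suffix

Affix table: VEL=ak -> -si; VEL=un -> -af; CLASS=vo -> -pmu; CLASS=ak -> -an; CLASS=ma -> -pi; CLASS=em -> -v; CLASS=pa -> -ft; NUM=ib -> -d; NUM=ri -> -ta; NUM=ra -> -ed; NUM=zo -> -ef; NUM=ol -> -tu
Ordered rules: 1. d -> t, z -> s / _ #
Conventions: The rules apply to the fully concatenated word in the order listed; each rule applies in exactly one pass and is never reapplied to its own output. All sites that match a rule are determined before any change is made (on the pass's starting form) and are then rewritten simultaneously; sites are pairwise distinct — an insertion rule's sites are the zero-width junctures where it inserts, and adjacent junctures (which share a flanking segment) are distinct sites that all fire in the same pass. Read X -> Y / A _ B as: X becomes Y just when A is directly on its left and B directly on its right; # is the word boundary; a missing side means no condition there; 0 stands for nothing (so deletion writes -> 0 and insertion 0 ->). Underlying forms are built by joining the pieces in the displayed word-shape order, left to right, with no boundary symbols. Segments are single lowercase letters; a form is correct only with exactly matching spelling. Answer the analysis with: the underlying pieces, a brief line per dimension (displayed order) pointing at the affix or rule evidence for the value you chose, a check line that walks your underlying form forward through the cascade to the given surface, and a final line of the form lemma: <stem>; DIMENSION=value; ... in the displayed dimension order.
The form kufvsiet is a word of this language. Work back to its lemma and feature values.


underlying: kuf-v-si-ed
VEL=ak - signalled by the affix -si
CLASS=em - signalled by the affix -v
NUM=ra - signalled by the affix -ed
check: kufvsied -> kufvsiet
lemma: kuf; VEL=ak; CLASS=em; NUM=ra


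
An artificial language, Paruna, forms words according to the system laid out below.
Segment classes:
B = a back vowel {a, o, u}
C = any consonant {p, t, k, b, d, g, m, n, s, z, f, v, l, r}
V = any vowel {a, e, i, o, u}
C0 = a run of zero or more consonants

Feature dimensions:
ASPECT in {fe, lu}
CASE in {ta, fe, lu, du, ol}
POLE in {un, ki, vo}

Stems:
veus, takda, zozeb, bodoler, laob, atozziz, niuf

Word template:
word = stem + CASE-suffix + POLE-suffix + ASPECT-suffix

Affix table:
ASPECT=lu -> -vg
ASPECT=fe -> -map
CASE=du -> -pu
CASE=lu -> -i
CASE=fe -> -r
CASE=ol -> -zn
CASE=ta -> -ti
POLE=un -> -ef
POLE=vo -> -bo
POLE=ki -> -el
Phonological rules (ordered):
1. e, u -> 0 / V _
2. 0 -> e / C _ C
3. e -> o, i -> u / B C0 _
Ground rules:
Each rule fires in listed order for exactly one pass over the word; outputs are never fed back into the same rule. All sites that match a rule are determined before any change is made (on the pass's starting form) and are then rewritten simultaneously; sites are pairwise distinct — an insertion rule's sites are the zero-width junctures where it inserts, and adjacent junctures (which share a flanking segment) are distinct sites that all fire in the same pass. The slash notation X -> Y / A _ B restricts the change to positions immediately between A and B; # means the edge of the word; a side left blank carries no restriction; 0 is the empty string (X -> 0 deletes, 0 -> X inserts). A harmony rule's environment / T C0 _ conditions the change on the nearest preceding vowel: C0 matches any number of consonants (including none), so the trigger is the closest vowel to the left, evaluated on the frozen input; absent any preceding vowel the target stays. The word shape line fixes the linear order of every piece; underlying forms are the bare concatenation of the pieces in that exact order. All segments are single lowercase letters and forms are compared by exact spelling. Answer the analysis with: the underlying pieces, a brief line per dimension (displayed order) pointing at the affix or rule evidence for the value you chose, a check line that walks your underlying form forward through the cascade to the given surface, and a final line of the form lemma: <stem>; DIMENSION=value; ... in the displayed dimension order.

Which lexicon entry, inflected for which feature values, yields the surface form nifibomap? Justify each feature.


underlying: niuf-i-bo-map
ASPECT=fe - signalled by the affix -map
CASE=lu - signalled by the affix -i
POLE=vo - signalled by the affix -bo
check: niufibomap -> nifibomap -> nifibomap -> nifibomap
lemma: niuf; ASPECT=fe; CASE=lu; POLE=vo


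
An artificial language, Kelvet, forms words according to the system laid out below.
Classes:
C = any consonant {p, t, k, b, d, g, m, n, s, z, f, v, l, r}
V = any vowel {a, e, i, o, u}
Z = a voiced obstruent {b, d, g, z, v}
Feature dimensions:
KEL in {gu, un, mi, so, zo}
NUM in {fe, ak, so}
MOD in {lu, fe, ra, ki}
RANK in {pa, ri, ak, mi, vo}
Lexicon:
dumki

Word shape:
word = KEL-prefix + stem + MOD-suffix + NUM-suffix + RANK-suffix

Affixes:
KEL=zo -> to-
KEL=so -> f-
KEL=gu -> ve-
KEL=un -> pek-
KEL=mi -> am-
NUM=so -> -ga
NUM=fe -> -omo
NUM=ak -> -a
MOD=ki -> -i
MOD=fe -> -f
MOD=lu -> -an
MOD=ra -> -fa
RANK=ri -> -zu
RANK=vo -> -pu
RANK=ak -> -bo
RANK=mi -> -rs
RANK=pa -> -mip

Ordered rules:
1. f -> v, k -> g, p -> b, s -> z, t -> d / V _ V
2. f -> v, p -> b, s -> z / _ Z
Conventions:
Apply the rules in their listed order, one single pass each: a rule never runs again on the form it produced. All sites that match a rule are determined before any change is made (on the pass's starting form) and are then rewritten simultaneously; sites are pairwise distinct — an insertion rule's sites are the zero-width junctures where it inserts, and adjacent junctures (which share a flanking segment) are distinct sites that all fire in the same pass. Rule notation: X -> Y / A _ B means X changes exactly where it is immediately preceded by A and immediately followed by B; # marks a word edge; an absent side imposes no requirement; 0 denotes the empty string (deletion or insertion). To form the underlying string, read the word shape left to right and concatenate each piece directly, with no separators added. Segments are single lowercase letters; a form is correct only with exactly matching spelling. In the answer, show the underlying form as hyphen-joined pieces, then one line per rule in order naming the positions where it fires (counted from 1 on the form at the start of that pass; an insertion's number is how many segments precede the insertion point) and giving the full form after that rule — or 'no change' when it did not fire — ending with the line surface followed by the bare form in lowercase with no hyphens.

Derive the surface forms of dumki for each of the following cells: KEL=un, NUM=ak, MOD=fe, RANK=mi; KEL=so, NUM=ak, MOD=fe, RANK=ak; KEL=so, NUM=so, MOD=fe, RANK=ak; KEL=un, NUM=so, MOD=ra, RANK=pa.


cell KEL=un, NUM=ak, MOD=fe, RANK=mi:
underlying: pek-dumki-f-a-rs
1. f -> v, k -> g, p -> b, s -> z, t -> d / V _ V: fires at position(s) 9: pekdumkivars
2. f -> v, p -> b, s -> z / _ Z: no change
surface: pekdumkivars

cell KEL=so, NUM=ak, MOD=fe, RANK=ak:
underlying: f-dumki-f-a-bo
1. f -> v, k -> g, p -> b, s -> z, t -> d / V _ V: fires at position(s) 7: fdumkivabo
2. f -> v, p -> b, s -> z / _ Z: fires at position(s) 1: vdumkivabo
surface: vdumkivabo

cell KEL=so, NUM=so, MOD=fe, RANK=ak:
underlying: f-dumki-f-ga-bo
1. f -> v, k -> g, p -> b, s -> z, t -> d / V _ V: no change
2. f -> v, p -> b, s -> z / _ Z: fires at position(s) 1, 7: vdumkivgabo
surface: vdumkivgabo

cell KEL=un, NUM=so, MOD=ra, RANK=pa:
underlying: pek-dumki-fa-ga-mip
1. f -> v, k -> g, p -> b, s -> z, t -> d / V _ V: fires at position(s) 9: pekdumkivagamip
2. f -> v, p -> b, s -> z / _ Z: no change
surface: pekdumkivagamip


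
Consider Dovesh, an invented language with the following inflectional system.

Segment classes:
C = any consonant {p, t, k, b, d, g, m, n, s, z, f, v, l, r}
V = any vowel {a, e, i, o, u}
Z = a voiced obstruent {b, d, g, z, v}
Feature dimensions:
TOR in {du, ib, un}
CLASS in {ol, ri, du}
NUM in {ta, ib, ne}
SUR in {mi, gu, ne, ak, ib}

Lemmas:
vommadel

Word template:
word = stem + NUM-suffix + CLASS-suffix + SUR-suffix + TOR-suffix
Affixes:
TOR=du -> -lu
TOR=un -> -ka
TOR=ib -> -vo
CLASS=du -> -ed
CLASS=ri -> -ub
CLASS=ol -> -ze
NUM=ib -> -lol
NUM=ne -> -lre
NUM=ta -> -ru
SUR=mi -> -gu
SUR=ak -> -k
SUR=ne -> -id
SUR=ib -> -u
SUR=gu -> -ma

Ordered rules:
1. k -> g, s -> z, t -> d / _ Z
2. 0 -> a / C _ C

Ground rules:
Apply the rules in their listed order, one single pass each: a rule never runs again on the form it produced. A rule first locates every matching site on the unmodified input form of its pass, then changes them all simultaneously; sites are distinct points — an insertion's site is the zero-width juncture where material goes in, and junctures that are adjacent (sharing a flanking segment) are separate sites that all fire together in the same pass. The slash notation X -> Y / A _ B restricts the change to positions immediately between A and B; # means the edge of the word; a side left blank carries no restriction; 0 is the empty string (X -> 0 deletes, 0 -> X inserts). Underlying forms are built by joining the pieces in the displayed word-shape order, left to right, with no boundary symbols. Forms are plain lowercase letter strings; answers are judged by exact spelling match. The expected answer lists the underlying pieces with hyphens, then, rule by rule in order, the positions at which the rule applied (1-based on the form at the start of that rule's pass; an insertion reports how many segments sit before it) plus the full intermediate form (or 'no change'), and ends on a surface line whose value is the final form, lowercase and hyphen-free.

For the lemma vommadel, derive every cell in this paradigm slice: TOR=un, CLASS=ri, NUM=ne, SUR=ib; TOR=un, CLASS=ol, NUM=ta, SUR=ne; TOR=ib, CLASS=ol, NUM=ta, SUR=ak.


cell TOR=un, CLASS=ri, NUM=ne, SUR=ib:
underlying: vommadel-lre-ub-u-ka
1. k -> g, s -> z, t -> d / _ Z: no change
2. 0 -> a / C _ C: inserts after position(s) 3, 8, 9: vomamadelalareubuka
surface: vomamadelalareubuka

cell TOR=un, CLASS=ol, NUM=ta, SUR=ne:
underlying: vommadel-ru-ze-id-ka
1. k -> g, s -> z, t -> d / _ Z: no change
2. 0 -> a / C _ C: inserts after position(s) 3, 8, 14: vomamadelaruzeidaka
surface: vomamadelaruzeidaka

cell TOR=ib, CLASS=ol, NUM=ta, SUR=ak:
underlying: vommadel-ru-ze-k-vo
1. k -> g, s -> z, t -> d / _ Z: fires at position(s) 13: vommadelruzegvo
2. 0 -> a / C _ C: inserts after position(s) 3, 8, 13: vomamadelaruzegavo
surface: vomamadelaruzegavo


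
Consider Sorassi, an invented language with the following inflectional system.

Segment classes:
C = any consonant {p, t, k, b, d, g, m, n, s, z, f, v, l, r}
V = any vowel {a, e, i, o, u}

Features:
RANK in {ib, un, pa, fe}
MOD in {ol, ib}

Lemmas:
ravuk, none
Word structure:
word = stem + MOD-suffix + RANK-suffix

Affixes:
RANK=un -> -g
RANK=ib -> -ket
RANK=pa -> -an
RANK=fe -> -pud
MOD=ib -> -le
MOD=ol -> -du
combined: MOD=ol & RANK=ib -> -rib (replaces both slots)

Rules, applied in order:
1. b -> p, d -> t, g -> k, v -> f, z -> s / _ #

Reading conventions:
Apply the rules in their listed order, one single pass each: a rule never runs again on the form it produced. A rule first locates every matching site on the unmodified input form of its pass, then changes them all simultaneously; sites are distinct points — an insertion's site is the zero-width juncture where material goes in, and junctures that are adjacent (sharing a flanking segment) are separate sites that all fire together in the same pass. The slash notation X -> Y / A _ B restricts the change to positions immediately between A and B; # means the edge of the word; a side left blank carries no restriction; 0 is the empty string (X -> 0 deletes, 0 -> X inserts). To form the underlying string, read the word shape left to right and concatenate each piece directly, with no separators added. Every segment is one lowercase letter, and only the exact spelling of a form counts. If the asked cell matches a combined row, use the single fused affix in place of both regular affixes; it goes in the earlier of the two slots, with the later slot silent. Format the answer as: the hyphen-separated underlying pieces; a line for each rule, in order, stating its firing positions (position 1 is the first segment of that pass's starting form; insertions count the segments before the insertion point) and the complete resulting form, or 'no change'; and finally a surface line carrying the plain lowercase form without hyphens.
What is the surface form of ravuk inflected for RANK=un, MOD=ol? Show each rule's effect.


underlying: ravuk-du-g
1. b -> p, d -> t, g -> k, v -> f, z -> s / _ #: fires at position(s) 8: ravukduk
surface: ravukduk


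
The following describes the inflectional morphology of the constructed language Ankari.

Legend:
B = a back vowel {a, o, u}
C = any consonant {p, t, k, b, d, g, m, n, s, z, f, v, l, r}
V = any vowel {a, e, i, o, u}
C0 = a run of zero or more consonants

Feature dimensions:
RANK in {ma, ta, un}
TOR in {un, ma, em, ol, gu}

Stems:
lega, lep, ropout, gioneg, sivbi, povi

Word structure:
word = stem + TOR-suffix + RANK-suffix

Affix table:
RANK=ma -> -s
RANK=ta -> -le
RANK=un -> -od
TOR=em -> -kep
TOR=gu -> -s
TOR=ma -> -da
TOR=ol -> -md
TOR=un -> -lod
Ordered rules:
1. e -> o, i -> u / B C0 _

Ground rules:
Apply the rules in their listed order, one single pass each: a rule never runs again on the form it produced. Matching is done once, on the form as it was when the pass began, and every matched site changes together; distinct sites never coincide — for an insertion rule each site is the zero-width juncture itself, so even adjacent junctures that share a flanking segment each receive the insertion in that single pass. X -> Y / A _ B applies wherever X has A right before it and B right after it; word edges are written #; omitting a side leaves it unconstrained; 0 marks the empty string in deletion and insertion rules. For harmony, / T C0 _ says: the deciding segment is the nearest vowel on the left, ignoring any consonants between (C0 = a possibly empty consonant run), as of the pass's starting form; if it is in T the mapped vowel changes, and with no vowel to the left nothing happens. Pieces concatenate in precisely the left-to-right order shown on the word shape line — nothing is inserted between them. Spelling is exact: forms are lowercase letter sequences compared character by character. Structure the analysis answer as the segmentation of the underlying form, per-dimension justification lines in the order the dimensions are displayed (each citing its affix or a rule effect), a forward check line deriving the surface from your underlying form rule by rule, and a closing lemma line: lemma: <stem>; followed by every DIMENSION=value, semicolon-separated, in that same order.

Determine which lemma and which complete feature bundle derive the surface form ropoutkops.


underlying: ropout-kep-s
RANK=ma - signalled by the affix -s
TOR=em - signalled by the affix -kep
check: ropoutkeps -> ropoutkops
lemma: ropout; RANK=ma; TOR=em


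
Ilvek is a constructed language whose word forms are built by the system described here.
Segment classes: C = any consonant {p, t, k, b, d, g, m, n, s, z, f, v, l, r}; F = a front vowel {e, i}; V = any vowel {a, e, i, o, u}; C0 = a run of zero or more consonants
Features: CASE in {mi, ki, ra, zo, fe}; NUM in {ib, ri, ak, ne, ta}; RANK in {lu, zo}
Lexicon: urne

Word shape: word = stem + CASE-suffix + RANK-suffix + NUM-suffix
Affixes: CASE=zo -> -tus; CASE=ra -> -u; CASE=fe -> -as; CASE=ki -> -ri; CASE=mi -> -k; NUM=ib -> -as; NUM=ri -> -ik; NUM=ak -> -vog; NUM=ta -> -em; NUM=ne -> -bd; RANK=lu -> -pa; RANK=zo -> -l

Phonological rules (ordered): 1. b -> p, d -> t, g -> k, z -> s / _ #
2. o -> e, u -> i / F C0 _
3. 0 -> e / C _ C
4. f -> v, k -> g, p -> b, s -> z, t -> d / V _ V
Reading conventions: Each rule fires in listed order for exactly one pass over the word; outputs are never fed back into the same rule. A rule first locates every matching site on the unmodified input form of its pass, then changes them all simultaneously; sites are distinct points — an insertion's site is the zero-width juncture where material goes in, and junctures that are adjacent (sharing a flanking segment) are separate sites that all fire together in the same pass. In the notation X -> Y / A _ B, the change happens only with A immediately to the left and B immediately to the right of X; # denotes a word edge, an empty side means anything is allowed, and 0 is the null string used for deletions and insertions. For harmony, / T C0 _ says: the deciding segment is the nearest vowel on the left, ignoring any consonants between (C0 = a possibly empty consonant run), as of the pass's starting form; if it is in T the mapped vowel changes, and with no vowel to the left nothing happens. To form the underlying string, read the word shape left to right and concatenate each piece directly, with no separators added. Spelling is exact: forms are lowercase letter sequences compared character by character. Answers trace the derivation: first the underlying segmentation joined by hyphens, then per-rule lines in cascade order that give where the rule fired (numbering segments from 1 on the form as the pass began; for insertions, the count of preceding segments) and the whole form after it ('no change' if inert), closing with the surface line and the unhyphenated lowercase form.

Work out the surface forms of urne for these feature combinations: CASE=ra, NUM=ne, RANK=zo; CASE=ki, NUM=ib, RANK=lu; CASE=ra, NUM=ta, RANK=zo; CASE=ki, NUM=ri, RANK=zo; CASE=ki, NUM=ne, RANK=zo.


cell CASE=ra, NUM=ne, RANK=zo:
underlying: urne-u-l-bd
1. b -> p, d -> t, g -> k, z -> s / _ #: fires at position(s) 8: urneulbt
2. o -> e, u -> i / F C0 _: fires at position(s) 5: urneilbt
3. 0 -> e / C _ C: inserts after position(s) 2, 6, 7: ureneilebet
4. f -> v, k -> g, p -> b, s -> z, t -> d / V _ V: no change
surface: ureneilebet

cell CASE=ki, NUM=ib, RANK=lu:
underlying: urne-ri-pa-as
1. b -> p, d -> t, g -> k, z -> s / _ #: no change
2. o -> e, u -> i / F C0 _: no change
3. 0 -> e / C _ C: inserts after position(s) 2: ureneripaas
4. f -> v, k -> g, p -> b, s -> z, t -> d / V _ V: fires at position(s) 8: ureneribaas
surface: ureneribaas

cell CASE=ra, NUM=ta, RANK=zo:
underlying: urne-u-l-em
1. b -> p, d -> t, g -> k, z -> s / _ #: no change
2. o -> e, u -> i / F C0 _: fires at position(s) 5: urneilem
3. 0 -> e / C _ C: inserts after position(s) 2: ureneilem
4. f -> v, k -> g, p -> b, s -> z, t -> d / V _ V: no change
surface: ureneilem

cell CASE=ki, NUM=ri, RANK=zo:
underlying: urne-ri-l-ik
1. b -> p, d -> t, g -> k, z -> s / _ #: no change
2. o -> e, u -> i / F C0 _: no change
3. 0 -> e / C _ C: inserts after position(s) 2: urenerilik
4. f -> v, k -> g, p -> b, s -> z, t -> d / V _ V: no change
surface: urenerilik

cell CASE=ki, NUM=ne, RANK=zo:
underlying: urne-ri-l-bd
1. b -> p, d -> t, g -> k, z -> s / _ #: fires at position(s) 9: urnerilbt
2. o -> e, u -> i / F C0 _: no change
3. 0 -> e / C _ C: inserts after position(s) 2, 7, 8: urenerilebet
4. f -> v, k -> g, p -> b, s -> z, t -> d / V _ V: no change
surface: urenerilebet


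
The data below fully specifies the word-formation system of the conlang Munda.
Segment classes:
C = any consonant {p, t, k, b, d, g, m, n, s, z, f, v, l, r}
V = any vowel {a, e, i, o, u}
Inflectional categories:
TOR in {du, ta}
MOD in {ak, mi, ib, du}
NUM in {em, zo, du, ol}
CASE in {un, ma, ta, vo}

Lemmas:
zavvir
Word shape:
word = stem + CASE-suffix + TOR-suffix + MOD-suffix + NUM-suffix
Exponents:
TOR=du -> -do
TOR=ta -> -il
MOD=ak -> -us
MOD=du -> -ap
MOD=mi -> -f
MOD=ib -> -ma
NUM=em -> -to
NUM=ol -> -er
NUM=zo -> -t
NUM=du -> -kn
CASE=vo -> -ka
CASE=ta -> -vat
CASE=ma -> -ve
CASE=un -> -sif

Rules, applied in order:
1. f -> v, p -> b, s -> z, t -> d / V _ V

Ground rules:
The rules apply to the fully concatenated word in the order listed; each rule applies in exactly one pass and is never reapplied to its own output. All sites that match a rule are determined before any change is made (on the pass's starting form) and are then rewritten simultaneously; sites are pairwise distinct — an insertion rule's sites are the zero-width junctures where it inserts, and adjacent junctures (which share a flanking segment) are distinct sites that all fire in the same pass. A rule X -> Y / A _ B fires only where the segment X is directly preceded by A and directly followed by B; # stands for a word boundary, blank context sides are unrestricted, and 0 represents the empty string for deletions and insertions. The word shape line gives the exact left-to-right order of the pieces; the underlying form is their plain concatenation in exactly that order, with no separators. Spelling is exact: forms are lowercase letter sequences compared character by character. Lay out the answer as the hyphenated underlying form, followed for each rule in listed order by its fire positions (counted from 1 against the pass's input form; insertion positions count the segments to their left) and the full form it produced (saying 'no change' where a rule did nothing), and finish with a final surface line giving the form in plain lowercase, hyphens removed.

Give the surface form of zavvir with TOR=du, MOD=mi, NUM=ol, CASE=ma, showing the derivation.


underlying: zavvir-ve-do-f-er
1. f -> v, p -> b, s -> z, t -> d / V _ V: fires at position(s) 11: zavvirvedover
surface: zavvirvedover


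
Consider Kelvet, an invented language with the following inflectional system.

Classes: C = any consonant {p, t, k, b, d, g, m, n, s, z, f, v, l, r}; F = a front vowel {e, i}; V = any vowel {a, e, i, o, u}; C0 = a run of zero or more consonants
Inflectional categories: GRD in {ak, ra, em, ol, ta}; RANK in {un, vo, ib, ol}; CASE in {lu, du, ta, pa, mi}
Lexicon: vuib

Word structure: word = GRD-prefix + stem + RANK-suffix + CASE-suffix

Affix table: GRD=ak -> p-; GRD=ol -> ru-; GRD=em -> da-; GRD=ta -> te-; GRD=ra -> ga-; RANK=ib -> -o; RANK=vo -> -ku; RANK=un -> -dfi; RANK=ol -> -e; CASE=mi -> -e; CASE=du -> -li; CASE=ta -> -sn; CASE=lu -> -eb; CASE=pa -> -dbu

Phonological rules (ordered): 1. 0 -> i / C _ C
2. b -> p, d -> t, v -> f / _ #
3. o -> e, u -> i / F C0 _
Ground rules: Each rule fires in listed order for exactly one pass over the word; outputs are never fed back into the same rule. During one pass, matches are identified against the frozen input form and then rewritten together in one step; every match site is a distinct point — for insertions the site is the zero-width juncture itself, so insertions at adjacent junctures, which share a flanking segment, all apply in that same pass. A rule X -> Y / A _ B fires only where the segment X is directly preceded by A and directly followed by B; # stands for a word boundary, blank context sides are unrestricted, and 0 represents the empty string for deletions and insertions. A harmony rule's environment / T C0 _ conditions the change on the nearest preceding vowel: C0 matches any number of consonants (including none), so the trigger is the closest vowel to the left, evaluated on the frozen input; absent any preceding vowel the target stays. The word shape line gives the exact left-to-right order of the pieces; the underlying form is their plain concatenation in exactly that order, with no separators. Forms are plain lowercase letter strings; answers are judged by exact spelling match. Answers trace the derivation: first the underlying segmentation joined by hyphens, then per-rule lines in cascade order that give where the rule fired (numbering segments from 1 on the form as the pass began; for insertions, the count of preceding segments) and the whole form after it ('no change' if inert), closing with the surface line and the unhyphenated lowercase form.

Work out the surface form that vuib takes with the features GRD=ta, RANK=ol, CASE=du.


underlying: te-vuib-e-li
1. 0 -> i / C _ C: no change
2. b -> p, d -> t, v -> f / _ #: no change
3. o -> e, u -> i / F C0 _: fires at position(s) 4: teviibeli
surface: teviibeli
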